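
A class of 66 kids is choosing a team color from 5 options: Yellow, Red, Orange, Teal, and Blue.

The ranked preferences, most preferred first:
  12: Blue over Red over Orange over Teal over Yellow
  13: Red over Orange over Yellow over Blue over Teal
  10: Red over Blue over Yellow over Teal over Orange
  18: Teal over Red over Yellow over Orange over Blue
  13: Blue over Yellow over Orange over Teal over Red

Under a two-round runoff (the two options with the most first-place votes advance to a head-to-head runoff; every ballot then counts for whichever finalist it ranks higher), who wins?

Red

Round 1 first-place votes: Yellow 0, Red 23, Orange 0, Teal 18, Blue 25. Blue and Red advance.
Runoff: Blue is ranked above Red on 25 ballots, Red above Blue on 41.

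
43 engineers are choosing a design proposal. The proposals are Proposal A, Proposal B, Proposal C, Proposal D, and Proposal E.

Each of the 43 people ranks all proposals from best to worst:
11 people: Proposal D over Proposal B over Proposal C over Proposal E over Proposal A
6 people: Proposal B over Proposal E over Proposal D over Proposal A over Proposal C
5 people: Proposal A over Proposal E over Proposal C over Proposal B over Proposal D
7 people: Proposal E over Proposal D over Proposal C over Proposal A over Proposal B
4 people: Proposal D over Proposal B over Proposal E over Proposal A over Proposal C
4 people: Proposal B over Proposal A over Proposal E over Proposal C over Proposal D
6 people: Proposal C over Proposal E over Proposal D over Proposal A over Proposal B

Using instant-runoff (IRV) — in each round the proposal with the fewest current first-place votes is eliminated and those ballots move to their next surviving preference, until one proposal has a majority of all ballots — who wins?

Round 1: Proposal A 5, Proposal B 10, Proposal C 6, Proposal D 15, Proposal E 7. Proposal A eliminated.
Round 2: Proposal B 10, Proposal C 6, Proposal D 15, Proposal E 12. Proposal C eliminated.
Round 3: Proposal B 10, Proposal D 15, Proposal E 18. Proposal B eliminated.
Round 4: Proposal D 15, Proposal E 28. Proposal E has a majority (≥22).

Proposal E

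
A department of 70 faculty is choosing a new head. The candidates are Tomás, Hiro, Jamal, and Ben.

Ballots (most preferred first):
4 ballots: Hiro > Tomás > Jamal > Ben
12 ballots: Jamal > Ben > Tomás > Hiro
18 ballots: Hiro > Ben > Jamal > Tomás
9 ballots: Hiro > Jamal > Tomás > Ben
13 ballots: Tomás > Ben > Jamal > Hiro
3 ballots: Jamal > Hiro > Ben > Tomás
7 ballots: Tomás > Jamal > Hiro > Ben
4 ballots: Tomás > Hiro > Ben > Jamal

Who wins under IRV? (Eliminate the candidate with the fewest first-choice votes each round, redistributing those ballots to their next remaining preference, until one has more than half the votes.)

Tomás

Round 1: Tomás 24, Hiro 31, Jamal 15, Ben 0. Ben eliminated.
Round 2: Tomás 24, Hiro 31, Jamal 15. Jamal eliminated.
Round 3: Tomás 36, Hiro 34. Tomás has a majority (≥36).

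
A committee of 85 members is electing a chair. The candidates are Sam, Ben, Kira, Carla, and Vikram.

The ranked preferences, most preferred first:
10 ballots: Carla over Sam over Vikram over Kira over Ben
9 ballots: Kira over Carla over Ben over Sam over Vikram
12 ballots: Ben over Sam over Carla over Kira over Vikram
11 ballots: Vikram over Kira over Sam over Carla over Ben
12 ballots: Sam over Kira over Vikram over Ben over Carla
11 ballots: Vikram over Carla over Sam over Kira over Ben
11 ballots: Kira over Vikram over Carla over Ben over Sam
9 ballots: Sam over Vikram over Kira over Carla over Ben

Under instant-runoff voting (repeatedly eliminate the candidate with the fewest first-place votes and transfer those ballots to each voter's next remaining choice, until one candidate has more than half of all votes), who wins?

Sam

Round 1: Sam 21, Ben 12, Kira 20, Carla 10, Vikram 22. Carla eliminated.
Round 2: Sam 31, Ben 12, Kira 20, Vikram 22. Ben eliminated.
Round 3: Sam 43, Kira 20, Vikram 22. Sam has a majority (≥43).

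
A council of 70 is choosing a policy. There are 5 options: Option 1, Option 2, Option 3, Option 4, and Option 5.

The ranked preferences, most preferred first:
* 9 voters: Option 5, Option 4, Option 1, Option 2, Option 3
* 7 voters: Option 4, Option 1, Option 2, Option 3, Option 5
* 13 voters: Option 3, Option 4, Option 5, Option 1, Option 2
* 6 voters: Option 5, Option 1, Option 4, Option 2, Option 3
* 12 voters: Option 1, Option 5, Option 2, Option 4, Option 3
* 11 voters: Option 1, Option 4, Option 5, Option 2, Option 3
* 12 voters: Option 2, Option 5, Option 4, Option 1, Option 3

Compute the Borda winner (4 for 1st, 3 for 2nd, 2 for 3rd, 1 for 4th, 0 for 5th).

Option 5

Option 1: 9×2 + 7×3 + 13×1 + 6×3 + 12×4 + 11×4 + 12×1 = 174
Option 2: 9×1 + 7×2 + 13×0 + 6×1 + 12×2 + 11×1 + 12×4 = 112
Option 3: 9×0 + 7×1 + 13×4 + 6×0 + 12×0 + 11×0 + 12×0 = 59
Option 4: 9×3 + 7×4 + 13×3 + 6×2 + 12×1 + 11×3 + 12×2 = 175
Option 5: 9×4 + 7×0 + 13×2 + 6×4 + 12×3 + 11×2 + 12×3 = 180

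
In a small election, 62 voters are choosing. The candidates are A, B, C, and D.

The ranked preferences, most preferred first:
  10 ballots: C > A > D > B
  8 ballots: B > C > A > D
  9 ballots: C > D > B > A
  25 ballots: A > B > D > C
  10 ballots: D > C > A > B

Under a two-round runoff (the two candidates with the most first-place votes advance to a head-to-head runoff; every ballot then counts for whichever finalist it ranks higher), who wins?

Round 1 first-place votes: A 25, B 8, C 19, D 10. A and C advance.
Runoff: A is ranked above C on 25 ballots, C above A on 37.

C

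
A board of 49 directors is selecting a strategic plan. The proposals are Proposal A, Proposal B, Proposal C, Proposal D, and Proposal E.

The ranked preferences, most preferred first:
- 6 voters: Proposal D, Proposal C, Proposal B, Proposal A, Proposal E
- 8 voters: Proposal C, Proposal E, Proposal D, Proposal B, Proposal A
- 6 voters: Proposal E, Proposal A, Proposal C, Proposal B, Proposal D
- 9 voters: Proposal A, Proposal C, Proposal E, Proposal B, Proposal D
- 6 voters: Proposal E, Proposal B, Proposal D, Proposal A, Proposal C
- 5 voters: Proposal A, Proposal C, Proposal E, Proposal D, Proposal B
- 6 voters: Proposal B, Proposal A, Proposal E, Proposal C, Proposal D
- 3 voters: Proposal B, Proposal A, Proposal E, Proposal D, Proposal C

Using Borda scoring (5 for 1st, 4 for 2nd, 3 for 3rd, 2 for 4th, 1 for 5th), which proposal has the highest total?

Proposal A: 6×2 + 8×1 + 6×4 + 9×5 + 6×2 + 5×5 + 6×4 + 3×4 = 162
Proposal B: 6×3 + 8×2 + 6×2 + 9×2 + 6×4 + 5×1 + 6×5 + 3×5 = 138
Proposal C: 6×4 + 8×5 + 6×3 + 9×4 + 6×1 + 5×4 + 6×2 + 3×1 = 159
Proposal D: 6×5 + 8×3 + 6×1 + 9×1 + 6×3 + 5×2 + 6×1 + 3×2 = 109
Proposal E: 6×1 + 8×4 + 6×5 + 9×3 + 6×5 + 5×3 + 6×3 + 3×3 = 167

Proposal E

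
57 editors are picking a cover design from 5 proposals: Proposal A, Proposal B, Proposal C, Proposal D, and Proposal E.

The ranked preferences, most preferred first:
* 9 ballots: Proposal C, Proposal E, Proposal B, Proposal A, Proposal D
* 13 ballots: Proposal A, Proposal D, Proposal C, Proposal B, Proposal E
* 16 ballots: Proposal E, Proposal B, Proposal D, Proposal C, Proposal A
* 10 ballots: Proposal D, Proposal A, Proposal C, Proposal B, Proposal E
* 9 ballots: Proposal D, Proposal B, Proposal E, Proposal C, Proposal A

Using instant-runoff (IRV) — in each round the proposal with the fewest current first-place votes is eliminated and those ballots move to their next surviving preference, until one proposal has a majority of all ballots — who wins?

Proposal D

Round 1: Proposal A 13, Proposal B 0, Proposal C 9, Proposal D 19, Proposal E 16. Proposal B eliminated.
Round 2: Proposal A 13, Proposal C 9, Proposal D 19, Proposal E 16. Proposal C eliminated.
Round 3: Proposal A 13, Proposal D 19, Proposal E 25. Proposal A eliminated.
Round 4: Proposal D 32, Proposal E 25. Proposal D has a majority (≥29).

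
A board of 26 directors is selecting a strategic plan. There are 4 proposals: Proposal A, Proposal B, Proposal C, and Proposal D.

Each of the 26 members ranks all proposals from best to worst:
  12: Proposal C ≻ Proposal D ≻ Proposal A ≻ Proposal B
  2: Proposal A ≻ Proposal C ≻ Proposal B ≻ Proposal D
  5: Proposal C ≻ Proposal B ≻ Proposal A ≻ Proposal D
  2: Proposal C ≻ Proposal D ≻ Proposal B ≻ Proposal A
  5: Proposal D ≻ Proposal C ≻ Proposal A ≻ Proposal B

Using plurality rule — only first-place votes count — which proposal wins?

Proposal C

First-place votes: Proposal A 2, Proposal B 0, Proposal C 19, Proposal D 5.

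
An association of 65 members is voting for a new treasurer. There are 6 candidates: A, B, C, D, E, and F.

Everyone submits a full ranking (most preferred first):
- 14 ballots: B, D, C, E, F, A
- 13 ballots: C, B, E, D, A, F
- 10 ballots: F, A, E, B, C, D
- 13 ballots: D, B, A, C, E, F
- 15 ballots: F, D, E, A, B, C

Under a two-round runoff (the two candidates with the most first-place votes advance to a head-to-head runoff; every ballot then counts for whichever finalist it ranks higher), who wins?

Round 1 first-place votes: A 0, B 14, C 13, D 13, E 0, F 25. F and B advance.
Runoff: F is ranked above B on 25 ballots, B above F on 40.

B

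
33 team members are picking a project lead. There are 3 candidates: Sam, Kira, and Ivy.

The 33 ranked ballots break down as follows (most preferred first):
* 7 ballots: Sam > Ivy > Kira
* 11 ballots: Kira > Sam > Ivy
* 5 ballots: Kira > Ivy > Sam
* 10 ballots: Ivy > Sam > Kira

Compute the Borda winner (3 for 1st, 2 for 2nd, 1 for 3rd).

Sam: 7×3 + 11×2 + 5×1 + 10×2 = 68
Kira: 7×1 + 11×3 + 5×3 + 10×1 = 65
Ivy: 7×2 + 11×1 + 5×2 + 10×3 = 65

Sam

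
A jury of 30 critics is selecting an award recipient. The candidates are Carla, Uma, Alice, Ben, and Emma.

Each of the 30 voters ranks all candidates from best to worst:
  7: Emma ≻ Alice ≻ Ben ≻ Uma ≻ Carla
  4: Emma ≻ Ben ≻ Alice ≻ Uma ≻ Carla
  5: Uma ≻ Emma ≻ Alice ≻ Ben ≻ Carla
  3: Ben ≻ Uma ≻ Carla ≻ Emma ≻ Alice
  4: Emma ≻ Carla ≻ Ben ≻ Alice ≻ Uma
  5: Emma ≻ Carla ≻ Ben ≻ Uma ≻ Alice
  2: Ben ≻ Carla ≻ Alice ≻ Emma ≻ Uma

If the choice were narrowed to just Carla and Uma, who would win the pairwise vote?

Uma

Carla is ranked above Uma on 11 ballots; Uma above Carla on 19.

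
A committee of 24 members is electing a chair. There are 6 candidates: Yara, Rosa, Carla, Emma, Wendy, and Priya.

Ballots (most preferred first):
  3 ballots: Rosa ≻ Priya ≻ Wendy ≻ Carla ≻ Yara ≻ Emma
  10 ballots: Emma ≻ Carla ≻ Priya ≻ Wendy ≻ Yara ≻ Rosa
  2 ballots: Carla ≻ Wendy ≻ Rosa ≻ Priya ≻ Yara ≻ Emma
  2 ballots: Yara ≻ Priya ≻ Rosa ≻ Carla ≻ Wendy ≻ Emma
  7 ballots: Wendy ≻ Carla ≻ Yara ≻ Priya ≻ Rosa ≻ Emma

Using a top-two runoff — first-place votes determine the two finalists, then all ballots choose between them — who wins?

Round 1 first-place votes: Yara 2, Rosa 3, Carla 2, Emma 10, Wendy 7, Priya 0. Emma and Wendy advance.
Runoff: Emma is ranked above Wendy on 10 ballots, Wendy above Emma on 14.

Wendy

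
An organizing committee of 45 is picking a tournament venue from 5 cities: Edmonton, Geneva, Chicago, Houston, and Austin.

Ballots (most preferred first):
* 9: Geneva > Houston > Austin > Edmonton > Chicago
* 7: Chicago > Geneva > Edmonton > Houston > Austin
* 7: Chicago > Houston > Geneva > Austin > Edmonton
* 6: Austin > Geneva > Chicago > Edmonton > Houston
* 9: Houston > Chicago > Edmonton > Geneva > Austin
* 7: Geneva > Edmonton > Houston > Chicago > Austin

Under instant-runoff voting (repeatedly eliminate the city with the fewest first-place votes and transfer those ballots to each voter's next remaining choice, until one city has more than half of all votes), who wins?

Round 1: Edmonton 0, Geneva 16, Chicago 14, Houston 9, Austin 6. Edmonton eliminated.
Round 2: Geneva 16, Chicago 14, Houston 9, Austin 6. Austin eliminated.
Round 3: Geneva 22, Chicago 14, Houston 9. Houston eliminated.
Round 4: Geneva 22, Chicago 23. Chicago has a majority (≥23).

Chicago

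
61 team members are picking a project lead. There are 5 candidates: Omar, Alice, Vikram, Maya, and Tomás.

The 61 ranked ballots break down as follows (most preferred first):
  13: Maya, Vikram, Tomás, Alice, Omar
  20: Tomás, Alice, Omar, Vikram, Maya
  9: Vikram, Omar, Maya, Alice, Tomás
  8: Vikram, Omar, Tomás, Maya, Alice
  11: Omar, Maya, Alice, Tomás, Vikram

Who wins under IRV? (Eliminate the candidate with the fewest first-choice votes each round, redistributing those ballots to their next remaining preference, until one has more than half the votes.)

Maya

Round 1: Omar 11, Alice 0, Vikram 17, Maya 13, Tomás 20. Alice eliminated.
Round 2: Omar 11, Vikram 17, Maya 13, Tomás 20. Omar eliminated.
Round 3: Vikram 17, Maya 24, Tomás 20. Vikram eliminated.
Round 4: Maya 33, Tomás 28. Maya has a majority (≥31).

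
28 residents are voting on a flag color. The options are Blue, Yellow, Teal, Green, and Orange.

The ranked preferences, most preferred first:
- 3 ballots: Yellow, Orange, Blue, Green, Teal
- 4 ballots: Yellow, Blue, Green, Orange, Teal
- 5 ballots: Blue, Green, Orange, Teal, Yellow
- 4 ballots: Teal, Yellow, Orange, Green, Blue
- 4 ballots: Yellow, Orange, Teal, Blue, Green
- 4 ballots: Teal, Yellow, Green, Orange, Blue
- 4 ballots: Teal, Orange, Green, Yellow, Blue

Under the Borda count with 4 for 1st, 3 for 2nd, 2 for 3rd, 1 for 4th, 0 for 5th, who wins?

Yellow

Blue: 3×2 + 4×3 + 5×4 + 4×0 + 4×1 + 4×0 + 4×0 = 42
Yellow: 3×4 + 4×4 + 5×0 + 4×3 + 4×4 + 4×3 + 4×1 = 72
Teal: 3×0 + 4×0 + 5×1 + 4×4 + 4×2 + 4×4 + 4×4 = 61
Green: 3×1 + 4×2 + 5×3 + 4×1 + 4×0 + 4×2 + 4×2 = 46
Orange: 3×3 + 4×1 + 5×2 + 4×2 + 4×3 + 4×1 + 4×3 = 59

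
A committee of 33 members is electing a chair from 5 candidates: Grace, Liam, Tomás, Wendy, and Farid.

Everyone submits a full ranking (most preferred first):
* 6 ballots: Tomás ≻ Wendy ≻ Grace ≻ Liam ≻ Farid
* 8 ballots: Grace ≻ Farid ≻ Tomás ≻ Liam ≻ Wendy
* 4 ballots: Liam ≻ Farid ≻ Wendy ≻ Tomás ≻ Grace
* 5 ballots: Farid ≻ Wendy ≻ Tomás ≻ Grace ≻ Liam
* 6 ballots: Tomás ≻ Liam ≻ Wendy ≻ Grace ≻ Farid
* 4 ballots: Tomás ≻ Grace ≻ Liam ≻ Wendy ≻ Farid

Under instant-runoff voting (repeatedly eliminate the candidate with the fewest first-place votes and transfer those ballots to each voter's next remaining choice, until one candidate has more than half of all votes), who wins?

Farid

Round 1: Grace 8, Liam 4, Tomás 16, Wendy 0, Farid 5. Wendy eliminated.
Round 2: Grace 8, Liam 4, Tomás 16, Farid 5. Liam eliminated.
Round 3: Grace 8, Tomás 16, Farid 9. Grace eliminated.
Round 4: Tomás 16, Farid 17. Farid has a majority (≥17).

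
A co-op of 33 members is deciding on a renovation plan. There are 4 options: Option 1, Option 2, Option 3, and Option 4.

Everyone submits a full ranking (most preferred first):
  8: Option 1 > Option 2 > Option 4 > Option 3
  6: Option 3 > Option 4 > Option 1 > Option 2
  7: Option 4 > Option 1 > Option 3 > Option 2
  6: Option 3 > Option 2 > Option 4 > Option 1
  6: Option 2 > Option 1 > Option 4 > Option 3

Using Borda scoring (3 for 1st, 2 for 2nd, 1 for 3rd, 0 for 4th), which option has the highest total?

Option 1

Option 1: 8×3 + 6×1 + 7×2 + 6×0 + 6×2 = 56
Option 2: 8×2 + 6×0 + 7×0 + 6×2 + 6×3 = 46
Option 3: 8×0 + 6×3 + 7×1 + 6×3 + 6×0 = 43
Option 4: 8×1 + 6×2 + 7×3 + 6×1 + 6×1 = 53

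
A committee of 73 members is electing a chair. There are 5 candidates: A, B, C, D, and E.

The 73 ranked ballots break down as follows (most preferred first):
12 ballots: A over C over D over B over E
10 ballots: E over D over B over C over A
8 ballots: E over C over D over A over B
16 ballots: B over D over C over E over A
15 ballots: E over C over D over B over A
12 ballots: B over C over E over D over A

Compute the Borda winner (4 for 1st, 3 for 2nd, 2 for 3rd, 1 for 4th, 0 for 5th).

C

A: 12×4 + 10×0 + 8×1 + 16×0 + 15×0 + 12×0 = 56
B: 12×1 + 10×2 + 8×0 + 16×4 + 15×1 + 12×4 = 159
C: 12×3 + 10×1 + 8×3 + 16×2 + 15×3 + 12×3 = 183
D: 12×2 + 10×3 + 8×2 + 16×3 + 15×2 + 12×1 = 160
E: 12×0 + 10×4 + 8×4 + 16×1 + 15×4 + 12×2 = 172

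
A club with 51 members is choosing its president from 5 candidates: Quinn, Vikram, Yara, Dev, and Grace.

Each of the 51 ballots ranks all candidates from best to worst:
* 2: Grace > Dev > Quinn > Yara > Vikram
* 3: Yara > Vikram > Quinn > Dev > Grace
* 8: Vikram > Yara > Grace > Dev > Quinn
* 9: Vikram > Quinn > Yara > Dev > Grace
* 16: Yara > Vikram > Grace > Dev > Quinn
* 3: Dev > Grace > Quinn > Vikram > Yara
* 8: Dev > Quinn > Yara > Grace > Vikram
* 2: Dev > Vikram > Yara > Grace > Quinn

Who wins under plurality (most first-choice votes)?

First-place votes: Quinn 0, Vikram 17, Yara 19, Dev 13, Grace 2.

Yara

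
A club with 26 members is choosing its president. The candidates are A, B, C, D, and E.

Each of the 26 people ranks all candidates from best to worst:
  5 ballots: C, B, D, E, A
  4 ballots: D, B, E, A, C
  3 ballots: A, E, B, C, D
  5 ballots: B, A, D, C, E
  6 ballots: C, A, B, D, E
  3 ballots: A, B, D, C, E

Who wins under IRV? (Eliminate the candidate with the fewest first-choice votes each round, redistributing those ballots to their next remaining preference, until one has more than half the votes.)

B

Round 1: A 6, B 5, C 11, D 4, E 0. E eliminated.
Round 2: A 6, B 5, C 11, D 4. D eliminated.
Round 3: A 6, B 9, C 11. A eliminated.
Round 4: B 15, C 11. B has a majority (≥14).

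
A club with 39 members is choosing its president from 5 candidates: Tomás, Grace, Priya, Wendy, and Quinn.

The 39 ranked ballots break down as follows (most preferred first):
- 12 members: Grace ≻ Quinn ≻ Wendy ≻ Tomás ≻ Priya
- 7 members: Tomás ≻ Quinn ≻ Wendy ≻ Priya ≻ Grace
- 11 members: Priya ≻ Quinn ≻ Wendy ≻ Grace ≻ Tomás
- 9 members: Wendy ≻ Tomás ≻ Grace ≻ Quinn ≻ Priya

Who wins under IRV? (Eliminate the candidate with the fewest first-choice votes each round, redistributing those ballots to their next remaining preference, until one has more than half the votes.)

Round 1: Tomás 7, Grace 12, Priya 11, Wendy 9, Quinn 0. Quinn eliminated.
Round 2: Tomás 7, Grace 12, Priya 11, Wendy 9. Tomás eliminated.
Round 3: Grace 12, Priya 11, Wendy 16. Priya eliminated.
Round 4: Grace 12, Wendy 27. Wendy has a majority (≥20).

Wendy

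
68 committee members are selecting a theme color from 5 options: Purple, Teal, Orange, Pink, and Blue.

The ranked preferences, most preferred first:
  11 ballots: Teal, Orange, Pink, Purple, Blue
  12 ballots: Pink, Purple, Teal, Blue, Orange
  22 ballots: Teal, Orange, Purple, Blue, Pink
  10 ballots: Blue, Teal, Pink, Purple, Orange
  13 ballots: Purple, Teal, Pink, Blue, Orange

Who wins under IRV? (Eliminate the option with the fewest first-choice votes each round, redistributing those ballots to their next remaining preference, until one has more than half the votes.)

Round 1: Purple 13, Teal 33, Orange 0, Pink 12, Blue 10. Orange eliminated.
Round 2: Purple 13, Teal 33, Pink 12, Blue 10. Blue eliminated.
Round 3: Purple 13, Teal 43, Pink 12. Teal has a majority (≥35).

Teal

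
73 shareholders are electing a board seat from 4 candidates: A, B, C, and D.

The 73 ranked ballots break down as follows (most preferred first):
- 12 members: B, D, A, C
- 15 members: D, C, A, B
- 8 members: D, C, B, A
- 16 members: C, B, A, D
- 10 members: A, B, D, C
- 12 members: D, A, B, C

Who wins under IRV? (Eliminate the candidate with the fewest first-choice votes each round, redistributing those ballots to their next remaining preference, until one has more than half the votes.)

Round 1: A 10, B 12, C 16, D 35. A eliminated.
Round 2: B 22, C 16, D 35. C eliminated.
Round 3: B 38, D 35. B has a majority (≥37).

B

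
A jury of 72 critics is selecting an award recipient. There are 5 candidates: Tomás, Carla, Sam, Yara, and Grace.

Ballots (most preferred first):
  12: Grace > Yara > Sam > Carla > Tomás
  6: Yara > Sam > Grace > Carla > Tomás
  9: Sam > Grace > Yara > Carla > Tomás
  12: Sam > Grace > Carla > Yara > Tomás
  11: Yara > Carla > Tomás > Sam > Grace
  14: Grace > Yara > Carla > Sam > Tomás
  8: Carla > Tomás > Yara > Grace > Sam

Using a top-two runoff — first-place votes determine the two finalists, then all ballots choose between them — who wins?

Sam

Round 1 first-place votes: Tomás 0, Carla 8, Sam 21, Yara 17, Grace 26. Grace and Sam advance.
Runoff: Grace is ranked above Sam on 34 ballots, Sam above Grace on 38.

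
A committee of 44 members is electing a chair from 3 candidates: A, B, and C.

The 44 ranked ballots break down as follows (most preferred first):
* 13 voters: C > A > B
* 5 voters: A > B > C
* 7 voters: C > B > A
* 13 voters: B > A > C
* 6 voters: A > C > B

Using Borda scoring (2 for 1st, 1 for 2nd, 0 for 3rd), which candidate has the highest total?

A

A: 13×1 + 5×2 + 7×0 + 13×1 + 6×2 = 48
B: 13×0 + 5×1 + 7×1 + 13×2 + 6×0 = 38
C: 13×2 + 5×0 + 7×2 + 13×0 + 6×1 = 46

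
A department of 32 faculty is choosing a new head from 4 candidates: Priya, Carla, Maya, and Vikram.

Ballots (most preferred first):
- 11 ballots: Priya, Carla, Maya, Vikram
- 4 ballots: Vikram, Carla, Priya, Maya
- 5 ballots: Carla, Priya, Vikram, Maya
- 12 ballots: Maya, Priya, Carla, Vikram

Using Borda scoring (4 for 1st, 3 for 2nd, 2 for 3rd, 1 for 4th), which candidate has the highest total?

Priya

Priya: 11×4 + 4×2 + 5×3 + 12×3 = 103
Carla: 11×3 + 4×3 + 5×4 + 12×2 = 89
Maya: 11×2 + 4×1 + 5×1 + 12×4 = 79
Vikram: 11×1 + 4×4 + 5×2 + 12×1 = 49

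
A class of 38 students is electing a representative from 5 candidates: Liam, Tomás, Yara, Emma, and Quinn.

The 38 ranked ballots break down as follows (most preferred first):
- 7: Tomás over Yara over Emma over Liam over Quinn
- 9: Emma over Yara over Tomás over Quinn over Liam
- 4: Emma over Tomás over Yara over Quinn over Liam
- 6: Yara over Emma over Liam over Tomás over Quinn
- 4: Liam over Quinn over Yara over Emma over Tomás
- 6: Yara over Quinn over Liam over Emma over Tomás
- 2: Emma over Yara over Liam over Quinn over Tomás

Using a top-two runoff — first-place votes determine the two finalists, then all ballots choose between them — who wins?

Round 1 first-place votes: Liam 4, Tomás 7, Yara 12, Emma 15, Quinn 0. Emma and Yara advance.
Runoff: Emma is ranked above Yara on 15 ballots, Yara above Emma on 23.

Yara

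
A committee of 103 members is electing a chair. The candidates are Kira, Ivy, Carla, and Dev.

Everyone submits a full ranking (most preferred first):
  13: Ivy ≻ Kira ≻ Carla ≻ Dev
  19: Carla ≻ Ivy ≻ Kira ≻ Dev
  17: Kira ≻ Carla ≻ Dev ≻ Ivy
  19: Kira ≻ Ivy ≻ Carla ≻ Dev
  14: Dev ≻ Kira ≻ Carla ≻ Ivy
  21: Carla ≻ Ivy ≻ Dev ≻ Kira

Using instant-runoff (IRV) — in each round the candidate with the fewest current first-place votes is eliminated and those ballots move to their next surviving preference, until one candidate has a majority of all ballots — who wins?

Round 1: Kira 36, Ivy 13, Carla 40, Dev 14. Ivy eliminated.
Round 2: Kira 49, Carla 40, Dev 14. Dev eliminated.
Round 3: Kira 63, Carla 40. Kira has a majority (≥52).

Kira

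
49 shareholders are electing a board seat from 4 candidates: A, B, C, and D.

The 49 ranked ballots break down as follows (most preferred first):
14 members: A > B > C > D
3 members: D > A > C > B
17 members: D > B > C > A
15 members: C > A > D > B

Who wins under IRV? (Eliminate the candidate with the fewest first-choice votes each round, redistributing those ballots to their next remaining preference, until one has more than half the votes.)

C

Round 1: A 14, B 0, C 15, D 20. B eliminated.
Round 2: A 14, C 15, D 20. A eliminated.
Round 3: C 29, D 20. C has a majority (≥25).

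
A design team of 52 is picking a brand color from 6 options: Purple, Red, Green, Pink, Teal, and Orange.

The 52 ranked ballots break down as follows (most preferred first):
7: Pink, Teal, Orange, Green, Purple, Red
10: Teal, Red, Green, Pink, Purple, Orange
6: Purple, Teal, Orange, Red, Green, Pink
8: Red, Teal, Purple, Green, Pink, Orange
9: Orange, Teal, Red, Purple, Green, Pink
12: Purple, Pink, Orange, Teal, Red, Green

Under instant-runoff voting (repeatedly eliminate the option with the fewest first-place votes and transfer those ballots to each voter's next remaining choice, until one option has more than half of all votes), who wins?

Teal

Round 1: Purple 18, Red 8, Green 0, Pink 7, Teal 10, Orange 9. Green eliminated.
Round 2: Purple 18, Red 8, Pink 7, Teal 10, Orange 9. Pink eliminated.
Round 3: Purple 18, Red 8, Teal 17, Orange 9. Red eliminated.
Round 4: Purple 18, Teal 25, Orange 9. Orange eliminated.
Round 5: Purple 18, Teal 34. Teal has a majority (≥27).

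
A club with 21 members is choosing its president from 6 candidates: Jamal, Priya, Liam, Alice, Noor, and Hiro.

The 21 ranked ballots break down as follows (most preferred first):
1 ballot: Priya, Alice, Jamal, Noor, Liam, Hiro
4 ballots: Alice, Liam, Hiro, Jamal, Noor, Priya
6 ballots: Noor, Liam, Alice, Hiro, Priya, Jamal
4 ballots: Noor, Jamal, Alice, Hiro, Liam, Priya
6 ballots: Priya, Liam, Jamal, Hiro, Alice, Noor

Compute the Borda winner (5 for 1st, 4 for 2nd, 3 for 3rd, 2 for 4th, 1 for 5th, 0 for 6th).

Jamal: 1×3 + 4×2 + 6×0 + 4×4 + 6×3 = 45
Priya: 1×5 + 4×0 + 6×1 + 4×0 + 6×5 = 41
Liam: 1×1 + 4×4 + 6×4 + 4×1 + 6×4 = 69
Alice: 1×4 + 4×5 + 6×3 + 4×3 + 6×1 = 60
Noor: 1×2 + 4×1 + 6×5 + 4×5 + 6×0 = 56
Hiro: 1×0 + 4×3 + 6×2 + 4×2 + 6×2 = 44

Liam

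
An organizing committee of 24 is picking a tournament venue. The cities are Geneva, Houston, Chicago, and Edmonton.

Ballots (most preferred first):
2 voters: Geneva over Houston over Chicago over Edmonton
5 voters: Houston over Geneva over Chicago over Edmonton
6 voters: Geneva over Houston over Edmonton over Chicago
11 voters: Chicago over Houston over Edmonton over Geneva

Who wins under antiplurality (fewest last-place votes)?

Last-place votes: Geneva 11, Houston 0, Chicago 6, Edmonton 7.

Houston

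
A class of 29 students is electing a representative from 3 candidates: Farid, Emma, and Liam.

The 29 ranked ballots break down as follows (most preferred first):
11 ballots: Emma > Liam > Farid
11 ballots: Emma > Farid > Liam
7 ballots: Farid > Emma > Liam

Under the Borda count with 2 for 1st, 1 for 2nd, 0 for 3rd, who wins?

Farid: 11×0 + 11×1 + 7×2 = 25
Emma: 11×2 + 11×2 + 7×1 = 51
Liam: 11×1 + 11×0 + 7×0 = 11

Emma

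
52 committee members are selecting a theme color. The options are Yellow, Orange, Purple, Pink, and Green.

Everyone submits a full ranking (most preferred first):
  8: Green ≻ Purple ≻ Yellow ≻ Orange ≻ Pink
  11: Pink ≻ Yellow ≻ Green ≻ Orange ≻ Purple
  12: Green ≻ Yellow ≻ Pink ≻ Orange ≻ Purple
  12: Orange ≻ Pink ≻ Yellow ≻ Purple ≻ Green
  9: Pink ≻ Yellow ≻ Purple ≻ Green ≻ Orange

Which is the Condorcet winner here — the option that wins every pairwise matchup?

Pink vs Yellow: 32–20
Pink vs Orange: 32–20
Pink vs Purple: 44–8
Pink vs Green: 32–20
Pink beats every other option.

Pink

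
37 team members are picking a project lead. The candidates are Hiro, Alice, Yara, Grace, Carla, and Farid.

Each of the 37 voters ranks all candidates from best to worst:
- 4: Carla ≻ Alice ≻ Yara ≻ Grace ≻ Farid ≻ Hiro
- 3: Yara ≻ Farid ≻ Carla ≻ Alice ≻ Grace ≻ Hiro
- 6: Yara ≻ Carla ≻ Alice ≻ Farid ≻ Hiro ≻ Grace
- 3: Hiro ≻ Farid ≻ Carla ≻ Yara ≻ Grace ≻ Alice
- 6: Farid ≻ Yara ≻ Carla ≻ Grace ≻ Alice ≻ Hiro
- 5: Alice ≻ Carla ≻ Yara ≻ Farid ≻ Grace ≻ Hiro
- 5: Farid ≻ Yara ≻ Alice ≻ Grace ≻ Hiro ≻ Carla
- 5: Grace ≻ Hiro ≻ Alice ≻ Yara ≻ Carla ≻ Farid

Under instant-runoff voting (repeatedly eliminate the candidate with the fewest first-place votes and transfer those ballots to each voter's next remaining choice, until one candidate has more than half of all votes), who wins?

Alice

Round 1: Hiro 3, Alice 5, Yara 9, Grace 5, Carla 4, Farid 11. Hiro eliminated.
Round 2: Alice 5, Yara 9, Grace 5, Carla 4, Farid 14. Carla eliminated.
Round 3: Alice 9, Yara 9, Grace 5, Farid 14. Grace eliminated.
Round 4: Alice 14, Yara 9, Farid 14. Yara eliminated.
Round 5: Alice 20, Farid 17. Alice has a majority (≥19).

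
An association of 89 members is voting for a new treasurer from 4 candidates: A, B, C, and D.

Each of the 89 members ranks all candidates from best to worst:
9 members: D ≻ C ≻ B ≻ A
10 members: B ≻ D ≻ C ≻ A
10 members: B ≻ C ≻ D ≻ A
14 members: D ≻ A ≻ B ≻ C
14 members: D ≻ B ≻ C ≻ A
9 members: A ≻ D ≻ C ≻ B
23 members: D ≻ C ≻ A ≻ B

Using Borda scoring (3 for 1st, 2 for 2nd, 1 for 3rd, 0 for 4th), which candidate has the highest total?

A: 9×0 + 10×0 + 10×0 + 14×2 + 14×0 + 9×3 + 23×1 = 78
B: 9×1 + 10×3 + 10×3 + 14×1 + 14×2 + 9×0 + 23×0 = 111
C: 9×2 + 10×1 + 10×2 + 14×0 + 14×1 + 9×1 + 23×2 = 117
D: 9×3 + 10×2 + 10×1 + 14×3 + 14×3 + 9×2 + 23×3 = 228

D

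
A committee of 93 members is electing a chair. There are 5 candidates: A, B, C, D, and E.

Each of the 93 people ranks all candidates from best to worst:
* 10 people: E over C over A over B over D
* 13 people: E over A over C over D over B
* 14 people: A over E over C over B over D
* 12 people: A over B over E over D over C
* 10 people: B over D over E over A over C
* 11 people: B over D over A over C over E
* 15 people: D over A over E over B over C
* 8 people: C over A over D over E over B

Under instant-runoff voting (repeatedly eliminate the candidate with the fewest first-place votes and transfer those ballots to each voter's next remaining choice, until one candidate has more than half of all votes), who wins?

Round 1: A 26, B 21, C 8, D 15, E 23. C eliminated.
Round 2: A 34, B 21, D 15, E 23. D eliminated.
Round 3: A 49, B 21, E 23. A has a majority (≥47).

A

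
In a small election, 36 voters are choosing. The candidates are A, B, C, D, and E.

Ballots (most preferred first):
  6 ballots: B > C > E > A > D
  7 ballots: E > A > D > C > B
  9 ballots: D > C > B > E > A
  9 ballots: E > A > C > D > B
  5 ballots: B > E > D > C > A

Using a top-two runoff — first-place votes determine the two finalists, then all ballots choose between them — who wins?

Round 1 first-place votes: A 0, B 11, C 0, D 9, E 16. E and B advance.
Runoff: E is ranked above B on 16 ballots, B above E on 20.

B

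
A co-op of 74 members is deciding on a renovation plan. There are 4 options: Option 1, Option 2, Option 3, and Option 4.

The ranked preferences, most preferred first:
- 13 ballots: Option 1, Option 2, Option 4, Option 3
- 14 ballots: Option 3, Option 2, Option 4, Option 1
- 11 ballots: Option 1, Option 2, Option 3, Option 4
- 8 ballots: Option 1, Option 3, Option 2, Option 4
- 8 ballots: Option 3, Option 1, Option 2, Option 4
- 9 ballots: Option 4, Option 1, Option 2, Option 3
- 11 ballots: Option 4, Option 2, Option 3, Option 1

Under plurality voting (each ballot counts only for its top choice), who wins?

Option 1

First-place votes: Option 1 32, Option 2 0, Option 3 22, Option 4 20.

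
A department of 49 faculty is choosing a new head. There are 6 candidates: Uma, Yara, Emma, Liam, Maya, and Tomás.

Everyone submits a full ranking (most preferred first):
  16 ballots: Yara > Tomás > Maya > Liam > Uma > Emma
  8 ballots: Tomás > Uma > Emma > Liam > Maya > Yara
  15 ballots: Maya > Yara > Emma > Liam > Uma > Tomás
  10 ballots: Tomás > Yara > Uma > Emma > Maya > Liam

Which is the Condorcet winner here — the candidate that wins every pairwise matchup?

Yara

Yara vs Uma: 41–8
Yara vs Emma: 41–8
Yara vs Liam: 41–8
Yara vs Maya: 26–23
Yara vs Tomás: 31–18
Yara beats every other candidate.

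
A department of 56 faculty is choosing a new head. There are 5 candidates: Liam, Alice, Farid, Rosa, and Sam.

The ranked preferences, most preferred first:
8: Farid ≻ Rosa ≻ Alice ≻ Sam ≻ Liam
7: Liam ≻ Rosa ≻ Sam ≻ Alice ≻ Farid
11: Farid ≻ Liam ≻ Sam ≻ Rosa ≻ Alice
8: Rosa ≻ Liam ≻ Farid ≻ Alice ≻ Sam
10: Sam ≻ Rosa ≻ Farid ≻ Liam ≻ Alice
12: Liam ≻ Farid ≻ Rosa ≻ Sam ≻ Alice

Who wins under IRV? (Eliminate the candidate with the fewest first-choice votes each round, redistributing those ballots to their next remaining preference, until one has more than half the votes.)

Round 1: Liam 19, Alice 0, Farid 19, Rosa 8, Sam 10. Alice eliminated.
Round 2: Liam 19, Farid 19, Rosa 8, Sam 10. Rosa eliminated.
Round 3: Liam 27, Farid 19, Sam 10. Sam eliminated.
Round 4: Liam 27, Farid 29. Farid has a majority (≥29).

Farid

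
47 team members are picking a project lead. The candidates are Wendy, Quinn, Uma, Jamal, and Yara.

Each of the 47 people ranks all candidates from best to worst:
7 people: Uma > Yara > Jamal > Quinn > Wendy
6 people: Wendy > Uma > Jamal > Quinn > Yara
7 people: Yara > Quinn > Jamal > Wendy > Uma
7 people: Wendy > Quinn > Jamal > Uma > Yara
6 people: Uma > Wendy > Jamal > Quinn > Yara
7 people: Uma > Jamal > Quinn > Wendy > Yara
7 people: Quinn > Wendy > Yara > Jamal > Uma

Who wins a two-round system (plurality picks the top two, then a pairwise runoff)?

Round 1 first-place votes: Wendy 13, Quinn 7, Uma 20, Jamal 0, Yara 7. Uma and Wendy advance.
Runoff: Uma is ranked above Wendy on 20 ballots, Wendy above Uma on 27.

Wendy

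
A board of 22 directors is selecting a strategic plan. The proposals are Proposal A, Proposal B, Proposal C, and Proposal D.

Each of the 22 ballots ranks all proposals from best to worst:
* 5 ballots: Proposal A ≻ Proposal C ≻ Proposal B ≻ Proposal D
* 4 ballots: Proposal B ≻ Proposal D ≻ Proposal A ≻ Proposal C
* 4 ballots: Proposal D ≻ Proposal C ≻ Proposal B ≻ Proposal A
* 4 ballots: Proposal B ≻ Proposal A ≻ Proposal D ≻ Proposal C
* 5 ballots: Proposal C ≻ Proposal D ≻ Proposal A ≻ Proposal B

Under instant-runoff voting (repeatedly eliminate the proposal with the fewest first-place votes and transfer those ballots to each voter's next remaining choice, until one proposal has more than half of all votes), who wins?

Round 1: Proposal A 5, Proposal B 8, Proposal C 5, Proposal D 4. Proposal D eliminated.
Round 2: Proposal A 5, Proposal B 8, Proposal C 9. Proposal A eliminated.
Round 3: Proposal B 8, Proposal C 14. Proposal C has a majority (≥12).

Proposal C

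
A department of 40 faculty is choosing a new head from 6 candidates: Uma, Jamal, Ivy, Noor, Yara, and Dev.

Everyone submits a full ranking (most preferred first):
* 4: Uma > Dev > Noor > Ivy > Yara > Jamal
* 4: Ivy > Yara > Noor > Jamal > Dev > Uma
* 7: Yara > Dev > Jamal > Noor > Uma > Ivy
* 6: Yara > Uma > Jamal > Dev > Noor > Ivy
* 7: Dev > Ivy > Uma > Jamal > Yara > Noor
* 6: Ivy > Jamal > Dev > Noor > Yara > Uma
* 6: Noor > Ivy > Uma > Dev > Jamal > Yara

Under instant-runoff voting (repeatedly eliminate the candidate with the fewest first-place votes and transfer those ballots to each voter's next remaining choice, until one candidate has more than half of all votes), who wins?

Round 1: Uma 4, Jamal 0, Ivy 10, Noor 6, Yara 13, Dev 7. Jamal eliminated.
Round 2: Uma 4, Ivy 10, Noor 6, Yara 13, Dev 7. Uma eliminated.
Round 3: Ivy 10, Noor 6, Yara 13, Dev 11. Noor eliminated.
Round 4: Ivy 16, Yara 13, Dev 11. Dev eliminated.
Round 5: Ivy 27, Yara 13. Ivy has a majority (≥21).

Ivy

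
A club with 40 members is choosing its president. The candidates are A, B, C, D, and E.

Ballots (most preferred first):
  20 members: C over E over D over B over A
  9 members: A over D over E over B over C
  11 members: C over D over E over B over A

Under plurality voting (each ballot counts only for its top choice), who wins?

C

First-place votes: A 9, B 0, C 31, D 0, E 0.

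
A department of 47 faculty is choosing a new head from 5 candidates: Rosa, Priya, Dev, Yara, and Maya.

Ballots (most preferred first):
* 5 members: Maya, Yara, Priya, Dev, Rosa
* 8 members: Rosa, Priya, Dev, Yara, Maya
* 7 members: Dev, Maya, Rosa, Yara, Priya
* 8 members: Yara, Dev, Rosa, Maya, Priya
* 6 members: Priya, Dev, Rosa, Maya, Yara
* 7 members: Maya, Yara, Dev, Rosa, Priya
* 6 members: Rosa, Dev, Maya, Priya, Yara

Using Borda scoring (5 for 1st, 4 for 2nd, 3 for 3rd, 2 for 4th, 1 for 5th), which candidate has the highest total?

Rosa: 5×1 + 8×5 + 7×3 + 8×3 + 6×3 + 7×2 + 6×5 = 152
Priya: 5×3 + 8×4 + 7×1 + 8×1 + 6×5 + 7×1 + 6×2 = 111
Dev: 5×2 + 8×3 + 7×5 + 8×4 + 6×4 + 7×3 + 6×4 = 170
Yara: 5×4 + 8×2 + 7×2 + 8×5 + 6×1 + 7×4 + 6×1 = 130
Maya: 5×5 + 8×1 + 7×4 + 8×2 + 6×2 + 7×5 + 6×3 = 142

Dev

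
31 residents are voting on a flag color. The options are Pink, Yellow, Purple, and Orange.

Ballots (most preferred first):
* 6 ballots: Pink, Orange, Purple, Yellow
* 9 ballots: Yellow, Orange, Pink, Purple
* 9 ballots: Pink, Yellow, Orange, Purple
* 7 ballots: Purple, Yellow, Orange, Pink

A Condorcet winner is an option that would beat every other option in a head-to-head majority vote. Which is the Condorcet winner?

Yellow vs Pink: 16–15
Yellow vs Purple: 18–13
Yellow vs Orange: 25–6
Yellow beats every other option.

Yellow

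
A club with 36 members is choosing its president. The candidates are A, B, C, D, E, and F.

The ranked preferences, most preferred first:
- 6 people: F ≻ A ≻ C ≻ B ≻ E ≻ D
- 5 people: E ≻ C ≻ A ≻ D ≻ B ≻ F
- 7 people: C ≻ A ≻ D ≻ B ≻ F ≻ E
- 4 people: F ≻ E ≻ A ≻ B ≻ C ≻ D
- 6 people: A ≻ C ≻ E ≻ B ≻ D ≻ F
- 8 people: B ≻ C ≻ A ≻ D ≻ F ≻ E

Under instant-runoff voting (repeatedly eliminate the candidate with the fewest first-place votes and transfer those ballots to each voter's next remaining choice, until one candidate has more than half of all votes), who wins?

Round 1: A 6, B 8, C 7, D 0, E 5, F 10. D eliminated.
Round 2: A 6, B 8, C 7, E 5, F 10. E eliminated.
Round 3: A 6, B 8, C 12, F 10. A eliminated.
Round 4: B 8, C 18, F 10. B eliminated.
Round 5: C 26, F 10. C has a majority (≥19).

C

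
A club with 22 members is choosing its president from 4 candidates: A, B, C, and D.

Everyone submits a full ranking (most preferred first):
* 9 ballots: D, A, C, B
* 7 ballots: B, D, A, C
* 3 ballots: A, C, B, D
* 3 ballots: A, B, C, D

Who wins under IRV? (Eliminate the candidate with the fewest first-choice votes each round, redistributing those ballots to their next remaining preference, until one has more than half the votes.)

B

Round 1: A 6, B 7, C 0, D 9. C eliminated.
Round 2: A 6, B 7, D 9. A eliminated.
Round 3: B 13, D 9. B has a majority (≥12).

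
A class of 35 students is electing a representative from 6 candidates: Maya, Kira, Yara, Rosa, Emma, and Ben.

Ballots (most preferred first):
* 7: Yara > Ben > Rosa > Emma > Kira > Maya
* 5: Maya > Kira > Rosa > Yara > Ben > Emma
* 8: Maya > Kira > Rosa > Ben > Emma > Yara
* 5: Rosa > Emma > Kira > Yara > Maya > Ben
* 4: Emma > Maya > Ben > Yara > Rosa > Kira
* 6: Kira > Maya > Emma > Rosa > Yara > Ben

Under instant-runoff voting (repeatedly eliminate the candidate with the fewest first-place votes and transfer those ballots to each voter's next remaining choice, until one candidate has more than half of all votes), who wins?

Round 1: Maya 13, Kira 6, Yara 7, Rosa 5, Emma 4, Ben 0. Ben eliminated.
Round 2: Maya 13, Kira 6, Yara 7, Rosa 5, Emma 4. Emma eliminated.
Round 3: Maya 17, Kira 6, Yara 7, Rosa 5. Rosa eliminated.
Round 4: Maya 17, Kira 11, Yara 7. Yara eliminated.
Round 5: Maya 17, Kira 18. Kira has a majority (≥18).

Kira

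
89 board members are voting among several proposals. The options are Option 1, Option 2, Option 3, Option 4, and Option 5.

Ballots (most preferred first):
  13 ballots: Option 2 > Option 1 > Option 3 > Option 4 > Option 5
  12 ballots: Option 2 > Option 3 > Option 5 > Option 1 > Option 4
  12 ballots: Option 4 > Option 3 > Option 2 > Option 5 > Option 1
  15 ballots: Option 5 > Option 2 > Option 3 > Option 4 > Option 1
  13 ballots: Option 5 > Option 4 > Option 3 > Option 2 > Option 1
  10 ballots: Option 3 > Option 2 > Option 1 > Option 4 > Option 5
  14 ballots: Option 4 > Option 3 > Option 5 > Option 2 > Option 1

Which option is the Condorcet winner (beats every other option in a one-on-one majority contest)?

Option 3 vs Option 1: 76–13
Option 3 vs Option 2: 49–40
Option 3 vs Option 4: 50–39
Option 3 vs Option 5: 61–28
Option 3 beats every other option.

Option 3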